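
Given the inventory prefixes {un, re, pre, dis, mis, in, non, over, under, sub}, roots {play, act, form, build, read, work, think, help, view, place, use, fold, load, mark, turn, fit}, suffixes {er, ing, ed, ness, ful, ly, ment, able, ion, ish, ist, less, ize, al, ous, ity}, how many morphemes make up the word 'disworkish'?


Segmenting 'disworkish' against the inventory:
  'dis' -> prefix (morpheme 1)
  'work' -> root (morpheme 2)
  'ish' -> suffix (morpheme 3)
Total morphemes: 3

3


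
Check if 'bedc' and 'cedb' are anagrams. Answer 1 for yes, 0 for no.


Sort characters of 'bedc': 'bcde'
Sort characters of 'cedb': 'bcde'
Sorted forms match -> they ARE anagrams
Result: 1

1


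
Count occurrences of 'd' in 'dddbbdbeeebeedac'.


Scanning 'dddbbdbeeebeedac' for 'd':
  Position 0: 'd' -> MATCH (count: 1)
  Position 1: 'd' -> MATCH (count: 2)
  Position 2: 'd' -> MATCH (count: 3)
  Position 5: 'd' -> MATCH (count: 4)
  Position 13: 'd' -> MATCH (count: 5)
Total occurrences of 'd': 5

5


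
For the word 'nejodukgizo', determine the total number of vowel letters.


Scanning each character of 'nejodukgizo':
  Position 1: 'n' -> consonant (running count: 0)
  Position 2: 'e' -> vowel (running count: 1)
  Position 3: 'j' -> consonant (running count: 1)
  Position 4: 'o' -> vowel (running count: 2)
  Position 5: 'd' -> consonant (running count: 2)
  Position 6: 'u' -> vowel (running count: 3)
  Position 7: 'k' -> consonant (running count: 3)
  Position 8: 'g' -> consonant (running count: 3)
  Position 9: 'i' -> vowel (running count: 4)
  Position 10: 'z' -> consonant (running count: 4)
  Position 11: 'o' -> vowel (running count: 5)
Total vowels: 5

5


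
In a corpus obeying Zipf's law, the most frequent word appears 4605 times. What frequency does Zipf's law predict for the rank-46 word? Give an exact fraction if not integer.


Zipf's law: freq(rank) = f1 / rank
f1 = 4605, rank = 46
freq = 4605 / 46
GCD(4605, 46) = 1
Simplified: 4605/46

4605/46


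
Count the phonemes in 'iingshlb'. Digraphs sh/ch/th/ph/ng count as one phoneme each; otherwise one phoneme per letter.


Parsing 'iingshlb' greedily, digraphs first:
  'i' -> vowel phoneme (phonemes so far: 1)
  'i' -> vowel phoneme (phonemes so far: 2)
  'ng' -> digraph (1 consonant phoneme) (phonemes so far: 3)
  'sh' -> digraph (1 consonant phoneme) (phonemes so far: 4)
  'l' -> consonant phoneme (phonemes so far: 5)
  'b' -> consonant phoneme (phonemes so far: 6)
Total phonemes: 6

6


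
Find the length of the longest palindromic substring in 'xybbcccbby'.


Scanning 'xybbcccbby' for palindromic substrings.
Substring at positions 1-9: 'ybbcccbby'.
Check: reverse('ybbcccbby') = 'ybbcccbby' -> palindrome confirmed.
Neighbouring characters ('x' / '-') break symmetry, so it cannot extend further.
No longer palindromic substring exists; longest length = 9

9


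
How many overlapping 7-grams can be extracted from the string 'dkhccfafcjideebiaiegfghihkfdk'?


String 'dkhccfafcjideebiaiegfghihkfdk' has length L = 29.
Number of overlapping n-grams = L - n + 1
Substituting: 29 - 7 + 1 = 23

23


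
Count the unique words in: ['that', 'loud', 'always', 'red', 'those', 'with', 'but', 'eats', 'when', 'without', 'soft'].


Listing all tokens and tracking unique types:
  Token 1: 'that' -> NEW (unique so far: 1)
  Token 2: 'loud' -> NEW (unique so far: 2)
  Token 3: 'always' -> NEW (unique so far: 3)
  Token 4: 'red' -> NEW (unique so far: 4)
  Token 5: 'those' -> NEW (unique so far: 5)
  Token 6: 'with' -> NEW (unique so far: 6)
  Token 7: 'but' -> NEW (unique so far: 7)
  Token 8: 'eats' -> NEW (unique so far: 8)
  Token 9: 'when' -> NEW (unique so far: 9)
  Token 10: 'without' -> NEW (unique so far: 10)
  Token 11: 'soft' -> NEW (unique so far: 11)
Unique types: ('always', 'but', 'eats', 'loud', 'red', 'soft', 'that', 'those', 'when', 'with', 'without')
Vocabulary size: 11

11


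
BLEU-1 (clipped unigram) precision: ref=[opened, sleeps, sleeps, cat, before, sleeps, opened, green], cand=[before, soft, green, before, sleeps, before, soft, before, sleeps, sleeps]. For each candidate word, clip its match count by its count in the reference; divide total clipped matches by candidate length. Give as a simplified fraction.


Reference word counts: {'before': 1, 'cat': 1, 'green': 1, 'opened': 2, 'sleeps': 3}
Checking each candidate word (with clipping):
  'before' -> in reference (ref count 1, used 1/1) -> match (matches: 1)
  'soft' -> not in reference -> no match (matches: 1)
  'green' -> in reference (ref count 1, used 1/1) -> match (matches: 2)
  'before' -> ref count 1 already used up (1/1) -> clipped, no match (matches: 2)
  'sleeps' -> in reference (ref count 3, used 1/3) -> match (matches: 3)
  'before' -> ref count 1 already used up (1/1) -> clipped, no match (matches: 3)
  'soft' -> not in reference -> no match (matches: 3)
  'before' -> ref count 1 already used up (1/1) -> clipped, no match (matches: 3)
  'sleeps' -> in reference (ref count 3, used 2/3) -> match (matches: 4)
  'sleeps' -> in reference (ref count 3, used 3/3) -> match (matches: 5)
Clipped matches: 5, Candidate length: 10
Precision = 5/10 = 1/2

1/2


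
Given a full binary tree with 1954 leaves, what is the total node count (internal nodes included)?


Leaf nodes (terminals): 1954
Internal nodes = n - 1 = 1954 - 1 = 1953
Total = leaves + internal = 1954 + 1953 = 3907

3907


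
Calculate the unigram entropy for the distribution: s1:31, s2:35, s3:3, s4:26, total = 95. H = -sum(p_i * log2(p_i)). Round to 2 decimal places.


Computing entropy H = -sum(p_i * log2(p_i)):
  s1: p = 31/95 = 0.3263, -p*log2(p) = 0.5272
  s2: p = 35/95 = 0.3684, -p*log2(p) = 0.5307
  s3: p = 3/95 = 0.0316, -p*log2(p) = 0.1574
  s4: p = 26/95 = 0.2737, -p*log2(p) = 0.5116
H = sum of terms = 1.7269
Rounded to 2 decimals: 1.73

1.73


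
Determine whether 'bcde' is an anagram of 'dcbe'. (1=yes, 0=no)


Sort characters of 'bcde': 'bcde'
Sort characters of 'dcbe': 'bcde'
Sorted forms match -> they ARE anagrams
Result: 1

1


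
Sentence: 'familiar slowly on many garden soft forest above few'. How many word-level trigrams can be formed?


Word trigrams from [9] words:
  Trigram 1: (familiar slowly on)
  Trigram 2: (slowly on many)
  Trigram 3: (on many garden)
  Trigram 4: (many garden soft)
  Trigram 5: (garden soft forest)
  Trigram 6: (soft forest above)
  Trigram 7: (forest above few)
Total word trigrams: 9 - 2 = 7

7


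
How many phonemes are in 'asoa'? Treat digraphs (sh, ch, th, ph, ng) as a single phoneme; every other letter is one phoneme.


Parsing 'asoa' greedily, digraphs first:
  'a' -> vowel phoneme (phonemes so far: 1)
  's' -> consonant phoneme (phonemes so far: 2)
  'o' -> vowel phoneme (phonemes so far: 3)
  'a' -> vowel phoneme (phonemes so far: 4)
Total phonemes: 4

4


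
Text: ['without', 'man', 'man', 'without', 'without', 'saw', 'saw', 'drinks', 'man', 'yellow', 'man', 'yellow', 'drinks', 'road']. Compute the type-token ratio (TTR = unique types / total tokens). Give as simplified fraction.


Tokens: 14
Unique types: ('drinks', 'man', 'road', 'saw', 'without', 'yellow') = 6
TTR = 6/14
Simplify: divide both by 2 -> 3/7
TTR = 3/7

3/7


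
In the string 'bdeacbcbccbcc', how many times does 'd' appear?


Scanning 'bdeacbcbccbcc' for 'd':
  Position 1: 'd' -> MATCH (count: 1)
Total occurrences of 'd': 1

1


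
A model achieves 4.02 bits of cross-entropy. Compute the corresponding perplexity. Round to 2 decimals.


Perplexity formula: PP = 2^H
H = 4.02
PP = 2^4.02
Decompose: 2^4.02 = 2^4 * 2^0.02
2^4 = 16, 2^0.02 ~ 1.0139595
PP ~ 16 * 1.0139595 = 16.2233520
Rounded to 2 decimals: 16.22

16.22


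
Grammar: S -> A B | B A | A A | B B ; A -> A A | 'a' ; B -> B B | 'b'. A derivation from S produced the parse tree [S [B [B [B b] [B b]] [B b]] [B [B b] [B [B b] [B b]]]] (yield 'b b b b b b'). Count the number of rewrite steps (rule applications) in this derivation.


Every bracketed nonterminal node [X ...] in the tree is produced by exactly one rule application.
Reading the tree off as a leftmost derivation:
  Step 1: S  =>  B B   (applied S -> B B)
  Step 2: B B  =>  B B B   (applied B -> B B)
  Step 3: B B B  =>  B B B B   (applied B -> B B)
  Step 4: B B B B  =>  b B B B   (applied B -> b)
  Step 5: b B B B  =>  b b B B   (applied B -> b)
  Step 6: b b B B  =>  b b b B   (applied B -> b)
  Step 7: b b b B  =>  b b b B B   (applied B -> B B)
  Step 8: b b b B B  =>  b b b b B   (applied B -> b)
  Step 9: b b b b B  =>  b b b b B B   (applied B -> B B)
  Step 10: b b b b B B  =>  b b b b b B   (applied B -> b)
  Step 11: b b b b b B  =>  b b b b b b   (applied B -> b)
Final yield: b b b b b b
Total rewrite steps: 11

11


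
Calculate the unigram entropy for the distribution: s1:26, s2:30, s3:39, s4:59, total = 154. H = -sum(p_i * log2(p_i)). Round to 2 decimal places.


Computing entropy H = -sum(p_i * log2(p_i)):
  s1: p = 26/154 = 0.1688, -p*log2(p) = 0.4333
  s2: p = 30/154 = 0.1948, -p*log2(p) = 0.4597
  s3: p = 39/154 = 0.2532, -p*log2(p) = 0.5018
  s4: p = 59/154 = 0.3831, -p*log2(p) = 0.5303
H = sum of terms = 1.9251
Rounded to 2 decimals: 1.93

1.93


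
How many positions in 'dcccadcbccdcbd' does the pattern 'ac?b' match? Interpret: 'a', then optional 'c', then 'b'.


Pattern: ac?b means 'a', then optional 'c', then 'b'.
Scanning 'dcccadcbccdcbd' position-by-position:
  Pos 0: window 'dcc' -> no
  Pos 1: window 'ccc' -> no
  Pos 2: window 'cca' -> no
  Pos 3: window 'cad' -> no
  Pos 4: window 'adc' -> no
  Pos 5: window 'dcb' -> no
  Pos 6: window 'cbc' -> no
  Pos 7: window 'bcc' -> no
  Pos 8: window 'ccd' -> no
  Pos 9: window 'cdc' -> no
  Pos 10: window 'dcb' -> no
  Pos 11: window 'cbd' -> no
  Pos 12: window 'bd' -> no
  Pos 13: window 'd' -> no
Total matches: 0

0


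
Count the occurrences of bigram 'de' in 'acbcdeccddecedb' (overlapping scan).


Scanning 'acbcdeccddecedb' for bigram 'de':
  Position 0: 'ac' -> no
  Position 1: 'cb' -> no
  Position 2: 'bc' -> no
  Position 3: 'cd' -> no
  Position 4: 'de' -> MATCH
  Position 5: 'ec' -> no
  Position 6: 'cc' -> no
  Position 7: 'cd' -> no
  Position 8: 'dd' -> no
  Position 9: 'de' -> MATCH
  Position 10: 'ec' -> no
  Position 11: 'ce' -> no
  Position 12: 'ed' -> no
  Position 13: 'db' -> no
Total matches: 2

2


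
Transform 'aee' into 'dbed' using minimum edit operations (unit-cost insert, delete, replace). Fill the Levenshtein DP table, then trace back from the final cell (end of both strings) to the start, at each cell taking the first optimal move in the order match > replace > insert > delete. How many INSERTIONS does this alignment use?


Edit distance = 3. Backtracking from cell (3, 4) with preference match > replace > insert > delete,
then listing the resulting alignment 'aee' -> 'dbed' left to right:
  Step 1: insert 'd' [insertion #1]
  Step 2: replace a->b
  Step 3: keep 'e'
  Step 4: replace e->d
Total insertions: 1

1


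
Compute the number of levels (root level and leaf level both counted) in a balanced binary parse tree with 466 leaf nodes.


In a balanced binary tree with n leaves the deepest leaf is ceil(log2(n)) edges below the root,
so counting node levels inclusive of root and leaves gives ceil(log2(n)) + 1 levels.
log2(466) = 8.8642
ceil(8.8642) = 9
levels = 9 + 1 = 10

10


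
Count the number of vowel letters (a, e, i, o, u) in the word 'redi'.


Scanning each character of 'redi':
  Position 1: 'r' -> consonant (running count: 0)
  Position 2: 'e' -> vowel (running count: 1)
  Position 3: 'd' -> consonant (running count: 1)
  Position 4: 'i' -> vowel (running count: 2)
Total vowels: 2

2


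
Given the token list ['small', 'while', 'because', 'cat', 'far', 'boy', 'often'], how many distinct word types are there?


Listing all tokens and tracking unique types:
  Token 1: 'small' -> NEW (unique so far: 1)
  Token 2: 'while' -> NEW (unique so far: 2)
  Token 3: 'because' -> NEW (unique so far: 3)
  Token 4: 'cat' -> NEW (unique so far: 4)
  Token 5: 'far' -> NEW (unique so far: 5)
  Token 6: 'boy' -> NEW (unique so far: 6)
  Token 7: 'often' -> NEW (unique so far: 7)
Unique types: ('because', 'boy', 'cat', 'far', 'often', 'small', 'while')
Vocabulary size: 7

7


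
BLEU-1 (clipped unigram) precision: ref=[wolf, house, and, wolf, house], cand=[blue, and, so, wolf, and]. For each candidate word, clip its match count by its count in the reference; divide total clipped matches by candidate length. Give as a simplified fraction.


Reference word counts: {'and': 1, 'house': 2, 'wolf': 2}
Checking each candidate word (with clipping):
  'blue' -> not in reference -> no match (matches: 0)
  'and' -> in reference (ref count 1, used 1/1) -> match (matches: 1)
  'so' -> not in reference -> no match (matches: 1)
  'wolf' -> in reference (ref count 2, used 1/2) -> match (matches: 2)
  'and' -> ref count 1 already used up (1/1) -> clipped, no match (matches: 2)
Clipped matches: 2, Candidate length: 5
Precision = 2/5

2/5


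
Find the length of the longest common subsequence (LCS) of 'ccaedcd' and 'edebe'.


DP table for LCS of 'ccaedcd' and 'edebe':
       e  d  e  b  e
    0  0  0  0  0  0
  c 0  0  0  0  0  0
  c 0  0  0  0  0  0
  a 0  0  0  0  0  0
  e 0  1  1  1  1  1
  d 0  1  2  2  2  2
  c 0  1  2  2  2  2
  d 0  1  2  2  2  2
LCS: 'ed'
LCS length = 2

2


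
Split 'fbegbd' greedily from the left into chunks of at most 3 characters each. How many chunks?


'fbegbd' has 6 characters.
Chunking with max size 3:
  Chunk 1: 'fbe' (positions 0-2)
  Chunk 2: 'gbd' (positions 3-5)
Total chunks: ceil(6 / 3) = 2

2


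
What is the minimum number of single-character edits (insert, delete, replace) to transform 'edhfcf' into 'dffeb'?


Building DP table for s1='edhfcf' (len 6) and s2='dffeb' (len 5):
       d  f  f  e  b
    0  1  2  3  4  5
  e 1  1  2  3  3  4
  d 2  1  2  3  4  4
  h 3  2  2  3  4  5
  f 4  3  2  2  3  4
  c 5  4  3  3  3  4
  f 6  5  4  3  4  4
Edit distance = dp[6][5] = 4

4


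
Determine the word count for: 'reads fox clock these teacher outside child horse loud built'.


Counting words by splitting on spaces:
  Word 1: 'reads'
  Word 2: 'fox'
  Word 3: 'clock'
  Word 4: 'these'
  Word 5: 'teacher'
  Word 6: 'outside'
  Word 7: 'child'
  Word 8: 'horse'
  Word 9: 'loud'
  Word 10: 'built'
Total words: 10

10


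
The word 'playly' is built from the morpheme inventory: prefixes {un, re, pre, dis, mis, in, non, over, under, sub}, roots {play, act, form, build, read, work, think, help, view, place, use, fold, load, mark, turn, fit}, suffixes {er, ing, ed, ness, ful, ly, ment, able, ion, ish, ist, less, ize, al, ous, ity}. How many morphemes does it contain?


Segmenting 'playly' against the inventory:
  'play' -> root (morpheme 1)
  'ly' -> suffix (morpheme 2)
Total morphemes: 2

2


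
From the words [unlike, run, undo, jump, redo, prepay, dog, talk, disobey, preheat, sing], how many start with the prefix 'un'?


Checking each word for prefix 'un':
  'unlike' -> YES, starts with 'un' (count: 1)
  'run' -> no (count: 1)
  'undo' -> YES, starts with 'un' (count: 2)
  'jump' -> no (count: 2)
  'redo' -> no (count: 2)
  'prepay' -> no (count: 2)
  'dog' -> no (count: 2)
  'talk' -> no (count: 2)
  'disobey' -> no (count: 2)
  'preheat' -> no (count: 2)
  'sing' -> no (count: 2)
Total with prefix 'un': 2

2


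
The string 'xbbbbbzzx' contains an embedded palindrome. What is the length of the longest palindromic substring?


Scanning 'xbbbbbzzx' for palindromic substrings.
Substring at positions 1-5: 'bbbbb'.
Check: reverse('bbbbb') = 'bbbbb' -> palindrome confirmed.
Neighbouring characters ('x' / 'z') break symmetry, so it cannot extend further.
No longer palindromic substring exists; longest length = 5

5


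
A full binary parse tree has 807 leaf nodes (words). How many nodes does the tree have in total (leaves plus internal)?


Leaf nodes (terminals): 807
Internal nodes = n - 1 = 807 - 1 = 806
Total = leaves + internal = 807 + 806 = 1613

1613


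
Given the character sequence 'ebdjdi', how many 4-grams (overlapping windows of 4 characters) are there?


String 'ebdjdi' has length L = 6.
Number of overlapping n-grams = L - n + 1
Substituting: 6 - 4 + 1 = 3

3


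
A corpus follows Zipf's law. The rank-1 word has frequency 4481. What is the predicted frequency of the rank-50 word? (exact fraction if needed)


Zipf's law: freq(rank) = f1 / rank
f1 = 4481, rank = 50
freq = 4481 / 50
GCD(4481, 50) = 1
Simplified: 4481/50

4481/50


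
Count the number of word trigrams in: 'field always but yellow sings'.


Word trigrams from [5] words:
  Trigram 1: (field always but)
  Trigram 2: (always but yellow)
  Trigram 3: (but yellow sings)
Total word trigrams: 5 - 2 = 3

3


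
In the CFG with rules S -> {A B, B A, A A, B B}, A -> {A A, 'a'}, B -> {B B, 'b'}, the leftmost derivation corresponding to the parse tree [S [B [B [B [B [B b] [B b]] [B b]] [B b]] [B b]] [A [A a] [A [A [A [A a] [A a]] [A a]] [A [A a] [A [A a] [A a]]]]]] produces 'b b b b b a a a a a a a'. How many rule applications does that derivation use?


Every bracketed nonterminal node [X ...] in the tree is produced by exactly one rule application.
Reading the tree off as a leftmost derivation:
  Step 1: S  =>  B A   (applied S -> B A)
  Step 2: B A  =>  B B A   (applied B -> B B)
  Step 3: B B A  =>  B B B A   (applied B -> B B)
  Step 4: B B B A  =>  B B B B A   (applied B -> B B)
  Step 5: B B B B A  =>  B B B B B A   (applied B -> B B)
  Step 6: B B B B B A  =>  b B B B B A   (applied B -> b)
  Step 7: b B B B B A  =>  b b B B B A   (applied B -> b)
  Step 8: b b B B B A  =>  b b b B B A   (applied B -> b)
  Step 9: b b b B B A  =>  b b b b B A   (applied B -> b)
  Step 10: b b b b B A  =>  b b b b b A   (applied B -> b)
  Step 11: b b b b b A  =>  b b b b b A A   (applied A -> A A)
  Step 12: b b b b b A A  =>  b b b b b a A   (applied A -> a)
  Step 13: b b b b b a A  =>  b b b b b a A A   (applied A -> A A)
  Step 14: b b b b b a A A  =>  b b b b b a A A A   (applied A -> A A)
  Step 15: b b b b b a A A A  =>  b b b b b a A A A A   (applied A -> A A)
  Step 16: b b b b b a A A A A  =>  b b b b b a a A A A   (applied A -> a)
  Step 17: b b b b b a a A A A  =>  b b b b b a a a A A   (applied A -> a)
  Step 18: b b b b b a a a A A  =>  b b b b b a a a a A   (applied A -> a)
  Step 19: b b b b b a a a a A  =>  b b b b b a a a a A A   (applied A -> A A)
  Step 20: b b b b b a a a a A A  =>  b b b b b a a a a a A   (applied A -> a)
  Step 21: b b b b b a a a a a A  =>  b b b b b a a a a a A A   (applied A -> A A)
  Step 22: b b b b b a a a a a A A  =>  b b b b b a a a a a a A   (applied A -> a)
  Step 23: b b b b b a a a a a a A  =>  b b b b b a a a a a a a   (applied A -> a)
Final yield: b b b b b a a a a a a a
Total rewrite steps: 23

23


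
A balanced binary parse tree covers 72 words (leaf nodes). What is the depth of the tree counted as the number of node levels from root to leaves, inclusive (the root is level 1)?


In a balanced binary tree with n leaves the deepest leaf is ceil(log2(n)) edges below the root,
so counting node levels inclusive of root and leaves gives ceil(log2(n)) + 1 levels.
log2(72) = 6.1699
ceil(6.1699) = 7
levels = 7 + 1 = 8

8


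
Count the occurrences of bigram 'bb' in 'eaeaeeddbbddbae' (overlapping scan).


Scanning 'eaeaeeddbbddbae' for bigram 'bb':
  Position 0: 'ea' -> no
  Position 1: 'ae' -> no
  Position 2: 'ea' -> no
  Position 3: 'ae' -> no
  Position 4: 'ee' -> no
  Position 5: 'ed' -> no
  Position 6: 'dd' -> no
  Position 7: 'db' -> no
  Position 8: 'bb' -> MATCH
  Position 9: 'bd' -> no
  Position 10: 'dd' -> no
  Position 11: 'db' -> no
  Position 12: 'ba' -> no
  Position 13: 'ae' -> no
Total matches: 1

1


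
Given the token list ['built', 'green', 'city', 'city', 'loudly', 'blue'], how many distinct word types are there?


Listing all tokens and tracking unique types:
  Token 1: 'built' -> NEW (unique so far: 1)
  Token 2: 'green' -> NEW (unique so far: 2)
  Token 3: 'city' -> NEW (unique so far: 3)
  Token 4: 'city' -> duplicate (unique so far: 3)
  Token 5: 'loudly' -> NEW (unique so far: 4)
  Token 6: 'blue' -> NEW (unique so far: 5)
Unique types: ('blue', 'built', 'city', 'green', 'loudly')
Vocabulary size: 5

5


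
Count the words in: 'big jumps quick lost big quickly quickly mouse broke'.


Counting words by splitting on spaces:
  Word 1: 'big'
  Word 2: 'jumps'
  Word 3: 'quick'
  Word 4: 'lost'
  Word 5: 'big'
  Word 6: 'quickly'
  Word 7: 'quickly'
  Word 8: 'mouse'
  Word 9: 'broke'
Total words: 9

9


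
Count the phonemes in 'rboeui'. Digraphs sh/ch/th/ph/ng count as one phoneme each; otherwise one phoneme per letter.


Parsing 'rboeui' greedily, digraphs first:
  'r' -> consonant phoneme (phonemes so far: 1)
  'b' -> consonant phoneme (phonemes so far: 2)
  'o' -> vowel phoneme (phonemes so far: 3)
  'e' -> vowel phoneme (phonemes so far: 4)
  'u' -> vowel phoneme (phonemes so far: 5)
  'i' -> vowel phoneme (phonemes so far: 6)
Total phonemes: 6

6


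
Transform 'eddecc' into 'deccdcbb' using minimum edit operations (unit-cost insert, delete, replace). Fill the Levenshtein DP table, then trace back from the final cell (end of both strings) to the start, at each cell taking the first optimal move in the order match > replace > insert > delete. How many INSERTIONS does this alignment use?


Edit distance = 6. Backtracking from cell (6, 8) with preference match > replace > insert > delete,
then listing the resulting alignment 'eddecc' -> 'deccdcbb' left to right:
  Step 1: insert 'd' [insertion #1]
  Step 2: keep 'e'
  Step 3: insert 'c' [insertion #2]
  Step 4: replace d->c
  Step 5: keep 'd'
  Step 6: replace e->c
  Step 7: replace c->b
  Step 8: replace c->b
Total insertions: 2

2


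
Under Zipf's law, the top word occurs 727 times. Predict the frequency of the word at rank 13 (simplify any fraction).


Zipf's law: freq(rank) = f1 / rank
f1 = 727, rank = 13
freq = 727 / 13
GCD(727, 13) = 1
Simplified: 727/13

727/13


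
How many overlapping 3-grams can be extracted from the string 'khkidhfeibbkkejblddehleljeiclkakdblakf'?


String 'khkidhfeibbkkejblddehleljeiclkakdblakf' has length L = 38.
Number of overlapping n-grams = L - n + 1
Substituting: 38 - 3 + 1 = 36

36


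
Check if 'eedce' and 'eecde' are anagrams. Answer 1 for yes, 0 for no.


Sort characters of 'eedce': 'cdeee'
Sort characters of 'eecde': 'cdeee'
Sorted forms match -> they ARE anagrams
Result: 1

1


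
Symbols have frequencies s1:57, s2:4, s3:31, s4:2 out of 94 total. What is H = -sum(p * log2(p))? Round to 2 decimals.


Computing entropy H = -sum(p_i * log2(p_i)):
  s1: p = 57/94 = 0.6064, -p*log2(p) = 0.4376
  s2: p = 4/94 = 0.0426, -p*log2(p) = 0.1938
  s3: p = 31/94 = 0.3298, -p*log2(p) = 0.5278
  s4: p = 2/94 = 0.0213, -p*log2(p) = 0.1182
H = sum of terms = 1.2774
Rounded to 2 decimals: 1.28

1.28


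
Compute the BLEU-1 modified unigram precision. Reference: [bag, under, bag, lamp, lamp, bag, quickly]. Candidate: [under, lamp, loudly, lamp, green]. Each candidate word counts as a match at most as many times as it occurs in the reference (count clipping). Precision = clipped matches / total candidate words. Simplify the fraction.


Reference word counts: {'bag': 3, 'lamp': 2, 'quickly': 1, 'under': 1}
Checking each candidate word (with clipping):
  'under' -> in reference (ref count 1, used 1/1) -> match (matches: 1)
  'lamp' -> in reference (ref count 2, used 1/2) -> match (matches: 2)
  'loudly' -> not in reference -> no match (matches: 2)
  'lamp' -> in reference (ref count 2, used 2/2) -> match (matches: 3)
  'green' -> not in reference -> no match (matches: 3)
Clipped matches: 3, Candidate length: 5
Precision = 3/5

3/5


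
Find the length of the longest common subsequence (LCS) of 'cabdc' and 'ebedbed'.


DP table for LCS of 'cabdc' and 'ebedbed':
       e  b  e  d  b  e  d
    0  0  0  0  0  0  0  0
  c 0  0  0  0  0  0  0  0
  a 0  0  0  0  0  0  0  0
  b 0  0  1  1  1  1  1  1
  d 0  0  1  1  2  2  2  2
  c 0  0  1  1  2  2  2  2
LCS: 'bd'
LCS length = 2

2


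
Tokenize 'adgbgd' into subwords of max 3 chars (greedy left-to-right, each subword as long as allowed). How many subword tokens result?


'adgbgd' has 6 characters.
Chunking with max size 3:
  Chunk 1: 'adg' (positions 0-2)
  Chunk 2: 'bgd' (positions 3-5)
Total chunks: ceil(6 / 3) = 2

2


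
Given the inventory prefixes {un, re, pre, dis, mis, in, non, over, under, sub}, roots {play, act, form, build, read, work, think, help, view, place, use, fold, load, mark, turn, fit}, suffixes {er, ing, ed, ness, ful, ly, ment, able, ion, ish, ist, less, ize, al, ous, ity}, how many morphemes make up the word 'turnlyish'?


Segmenting 'turnlyish' against the inventory:
  'turn' -> root (morpheme 1)
  'ly' -> suffix (morpheme 2)
  'ish' -> suffix (morpheme 3)
Total morphemes: 3

3


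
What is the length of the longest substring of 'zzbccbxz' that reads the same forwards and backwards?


Scanning 'zzbccbxz' for palindromic substrings.
Substring at positions 2-5: 'bccb'.
Check: reverse('bccb') = 'bccb' -> palindrome confirmed.
Neighbouring characters ('z' / 'x') break symmetry, so it cannot extend further.
No longer palindromic substring exists; longest length = 4

4


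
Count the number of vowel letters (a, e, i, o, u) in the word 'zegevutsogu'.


Scanning each character of 'zegevutsogu':
  Position 1: 'z' -> consonant (running count: 0)
  Position 2: 'e' -> vowel (running count: 1)
  Position 3: 'g' -> consonant (running count: 1)
  Position 4: 'e' -> vowel (running count: 2)
  Position 5: 'v' -> consonant (running count: 2)
  Position 6: 'u' -> vowel (running count: 3)
  Position 7: 't' -> consonant (running count: 3)
  Position 8: 's' -> consonant (running count: 3)
  Position 9: 'o' -> vowel (running count: 4)
  Position 10: 'g' -> consonant (running count: 4)
  Position 11: 'u' -> vowel (running count: 5)
Total vowels: 5

5


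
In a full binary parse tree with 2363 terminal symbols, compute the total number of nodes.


Leaf nodes (terminals): 2363
Internal nodes = n - 1 = 2363 - 1 = 2362
Total = leaves + internal = 2363 + 2362 = 4725

4725


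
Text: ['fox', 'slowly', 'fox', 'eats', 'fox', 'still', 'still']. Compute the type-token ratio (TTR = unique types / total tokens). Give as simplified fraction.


Tokens: 7
Unique types: ('eats', 'fox', 'slowly', 'still') = 4
TTR = 4/7
Already in lowest terms.

4/7


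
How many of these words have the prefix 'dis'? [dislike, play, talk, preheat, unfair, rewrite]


Checking each word for prefix 'dis':
  'dislike' -> YES, starts with 'dis' (count: 1)
  'play' -> no (count: 1)
  'talk' -> no (count: 1)
  'preheat' -> no (count: 1)
  'unfair' -> no (count: 1)
  'rewrite' -> no (count: 1)
Total with prefix 'dis': 1

1


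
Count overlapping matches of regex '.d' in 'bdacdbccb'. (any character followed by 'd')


Pattern: .d means any character followed by 'd'.
Scanning 'bdacdbccb' position-by-position:
  Pos 0: window 'bd' -> MATCH
  Pos 1: window 'da' -> no
  Pos 2: window 'ac' -> no
  Pos 3: window 'cd' -> MATCH
  Pos 4: window 'db' -> no
  Pos 5: window 'bc' -> no
  Pos 6: window 'cc' -> no
  Pos 7: window 'cb' -> no
  Pos 8: window 'b' -> no
Total matches: 2

2


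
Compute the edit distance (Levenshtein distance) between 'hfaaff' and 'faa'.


Building DP table for s1='hfaaff' (len 6) and s2='faa' (len 3):
       f  a  a
    0  1  2  3
  h 1  1  2  3
  f 2  1  2  3
  a 3  2  1  2
  a 4  3  2  1
  f 5  4  3  2
  f 6  5  4  3
Edit distance = dp[6][3] = 3

3


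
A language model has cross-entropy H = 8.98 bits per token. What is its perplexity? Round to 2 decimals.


Perplexity formula: PP = 2^H
H = 8.98
PP = 2^8.98
Decompose: 2^8.98 = 2^8 * 2^0.98
2^8 = 256, 2^0.98 ~ 1.9724654
PP ~ 256 * 1.9724654 = 504.9511424
Rounded to 2 decimals: 504.95

504.95


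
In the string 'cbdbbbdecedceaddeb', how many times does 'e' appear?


Scanning 'cbdbbbdecedceaddeb' for 'e':
  Position 7: 'e' -> MATCH (count: 1)
  Position 9: 'e' -> MATCH (count: 2)
  Position 12: 'e' -> MATCH (count: 3)
  Position 16: 'e' -> MATCH (count: 4)
Total occurrences of 'e': 4

4


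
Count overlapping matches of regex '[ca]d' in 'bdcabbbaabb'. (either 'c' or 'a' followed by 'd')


Pattern: [ca]d means either 'c' or 'a' followed by 'd'.
Scanning 'bdcabbbaabb' position-by-position:
  Pos 0: window 'bd' -> no
  Pos 1: window 'dc' -> no
  Pos 2: window 'ca' -> no
  Pos 3: window 'ab' -> no
  Pos 4: window 'bb' -> no
  Pos 5: window 'bb' -> no
  Pos 6: window 'ba' -> no
  Pos 7: window 'aa' -> no
  Pos 8: window 'ab' -> no
  Pos 9: window 'bb' -> no
  Pos 10: window 'b' -> no
Total matches: 0

0


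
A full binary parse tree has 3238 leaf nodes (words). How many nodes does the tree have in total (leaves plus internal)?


Leaf nodes (terminals): 3238
Internal nodes = n - 1 = 3238 - 1 = 3237
Total = leaves + internal = 3238 + 3237 = 6475

6475


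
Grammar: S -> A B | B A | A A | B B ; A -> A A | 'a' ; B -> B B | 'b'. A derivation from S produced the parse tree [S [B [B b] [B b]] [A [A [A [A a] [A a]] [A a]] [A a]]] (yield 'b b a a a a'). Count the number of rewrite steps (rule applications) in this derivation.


Every bracketed nonterminal node [X ...] in the tree is produced by exactly one rule application.
Reading the tree off as a leftmost derivation:
  Step 1: S  =>  B A   (applied S -> B A)
  Step 2: B A  =>  B B A   (applied B -> B B)
  Step 3: B B A  =>  b B A   (applied B -> b)
  Step 4: b B A  =>  b b A   (applied B -> b)
  Step 5: b b A  =>  b b A A   (applied A -> A A)
  Step 6: b b A A  =>  b b A A A   (applied A -> A A)
  Step 7: b b A A A  =>  b b A A A A   (applied A -> A A)
  Step 8: b b A A A A  =>  b b a A A A   (applied A -> a)
  Step 9: b b a A A A  =>  b b a a A A   (applied A -> a)
  Step 10: b b a a A A  =>  b b a a a A   (applied A -> a)
  Step 11: b b a a a A  =>  b b a a a a   (applied A -> a)
Final yield: b b a a a a
Total rewrite steps: 11

11


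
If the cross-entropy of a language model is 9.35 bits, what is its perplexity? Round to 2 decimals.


Perplexity formula: PP = 2^H
H = 9.35
PP = 2^9.35
Decompose: 2^9.35 = 2^9 * 2^0.35
2^9 = 512, 2^0.35 ~ 1.2745606
PP ~ 512 * 1.2745606 = 652.5750272
Rounded to 2 decimals: 652.58

652.58


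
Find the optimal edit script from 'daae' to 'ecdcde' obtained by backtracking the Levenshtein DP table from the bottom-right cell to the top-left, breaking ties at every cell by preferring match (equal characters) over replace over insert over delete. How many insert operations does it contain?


Edit distance = 4. Backtracking from cell (4, 6) with preference match > replace > insert > delete,
then listing the resulting alignment 'daae' -> 'ecdcde' left to right:
  Step 1: insert 'e' [insertion #1]
  Step 2: insert 'c' [insertion #2]
  Step 3: keep 'd'
  Step 4: replace a->c
  Step 5: replace a->d
  Step 6: keep 'e'
Total insertions: 2

2


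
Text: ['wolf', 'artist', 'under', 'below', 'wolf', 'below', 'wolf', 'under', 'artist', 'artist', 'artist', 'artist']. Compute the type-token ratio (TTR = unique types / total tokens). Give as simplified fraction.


Tokens: 12
Unique types: ('artist', 'below', 'under', 'wolf') = 4
TTR = 4/12
Simplify: divide both by 4 -> 1/3
TTR = 1/3

1/3


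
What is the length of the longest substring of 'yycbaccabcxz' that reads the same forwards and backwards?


Scanning 'yycbaccabcxz' for palindromic substrings.
Substring at positions 2-9: 'cbaccabc'.
Check: reverse('cbaccabc') = 'cbaccabc' -> palindrome confirmed.
Neighbouring characters ('y' / 'x') break symmetry, so it cannot extend further.
No longer palindromic substring exists; longest length = 8

8


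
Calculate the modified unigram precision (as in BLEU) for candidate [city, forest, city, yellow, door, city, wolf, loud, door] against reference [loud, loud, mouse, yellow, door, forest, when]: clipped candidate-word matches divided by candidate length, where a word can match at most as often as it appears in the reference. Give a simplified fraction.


Reference word counts: {'door': 1, 'forest': 1, 'loud': 2, 'mouse': 1, 'when': 1, 'yellow': 1}
Checking each candidate word (with clipping):
  'city' -> not in reference -> no match (matches: 0)
  'forest' -> in reference (ref count 1, used 1/1) -> match (matches: 1)
  'city' -> not in reference -> no match (matches: 1)
  'yellow' -> in reference (ref count 1, used 1/1) -> match (matches: 2)
  'door' -> in reference (ref count 1, used 1/1) -> match (matches: 3)
  'city' -> not in reference -> no match (matches: 3)
  'wolf' -> not in reference -> no match (matches: 3)
  'loud' -> in reference (ref count 2, used 1/2) -> match (matches: 4)
  'door' -> ref count 1 already used up (1/1) -> clipped, no match (matches: 4)
Clipped matches: 4, Candidate length: 9
Precision = 4/9

4/9


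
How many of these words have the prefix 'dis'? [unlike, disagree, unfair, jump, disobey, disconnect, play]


Checking each word for prefix 'dis':
  'unlike' -> no (count: 0)
  'disagree' -> YES, starts with 'dis' (count: 1)
  'unfair' -> no (count: 1)
  'jump' -> no (count: 1)
  'disobey' -> YES, starts with 'dis' (count: 2)
  'disconnect' -> YES, starts with 'dis' (count: 3)
  'play' -> no (count: 3)
Total with prefix 'dis': 3

3


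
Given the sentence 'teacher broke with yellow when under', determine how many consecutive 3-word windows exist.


Word trigrams from [6] words:
  Trigram 1: (teacher broke with)
  Trigram 2: (broke with yellow)
  Trigram 3: (with yellow when)
  Trigram 4: (yellow when under)
Total word trigrams: 6 - 2 = 4

4


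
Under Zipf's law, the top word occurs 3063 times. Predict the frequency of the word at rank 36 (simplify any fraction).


Zipf's law: freq(rank) = f1 / rank
f1 = 3063, rank = 36
freq = 3063 / 36
GCD(3063, 36) = 3
Simplified: 1021/12

1021/12


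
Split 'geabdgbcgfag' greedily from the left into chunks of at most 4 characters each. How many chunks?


'geabdgbcgfag' has 12 characters.
Chunking with max size 4:
  Chunk 1: 'geab' (positions 0-3)
  Chunk 2: 'dgbc' (positions 4-7)
  Chunk 3: 'gfag' (positions 8-11)
Total chunks: ceil(12 / 4) = 3

3


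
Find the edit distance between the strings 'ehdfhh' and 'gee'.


Building DP table for s1='ehdfhh' (len 6) and s2='gee' (len 3):
       g  e  e
    0  1  2  3
  e 1  1  1  2
  h 2  2  2  2
  d 3  3  3  3
  f 4  4  4  4
  h 5  5  5  5
  h 6  6  6  6
Edit distance = dp[6][3] = 6

6


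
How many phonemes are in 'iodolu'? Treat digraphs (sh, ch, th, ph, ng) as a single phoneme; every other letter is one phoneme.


Parsing 'iodolu' greedily, digraphs first:
  'i' -> vowel phoneme (phonemes so far: 1)
  'o' -> vowel phoneme (phonemes so far: 2)
  'd' -> consonant phoneme (phonemes so far: 3)
  'o' -> vowel phoneme (phonemes so far: 4)
  'l' -> consonant phoneme (phonemes so far: 5)
  'u' -> vowel phoneme (phonemes so far: 6)
Total phonemes: 6

6


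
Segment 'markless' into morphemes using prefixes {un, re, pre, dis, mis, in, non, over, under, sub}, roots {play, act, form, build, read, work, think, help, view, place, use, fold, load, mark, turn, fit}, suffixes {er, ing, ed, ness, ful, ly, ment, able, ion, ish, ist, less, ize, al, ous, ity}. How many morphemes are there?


Segmenting 'markless' against the inventory:
  'mark' -> root (morpheme 1)
  'less' -> suffix (morpheme 2)
Total morphemes: 2

2


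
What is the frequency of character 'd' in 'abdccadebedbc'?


Scanning 'abdccadebedbc' for 'd':
  Position 2: 'd' -> MATCH (count: 1)
  Position 6: 'd' -> MATCH (count: 2)
  Position 10: 'd' -> MATCH (count: 3)
Total occurrences of 'd': 3

3


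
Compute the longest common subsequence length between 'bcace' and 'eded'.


DP table for LCS of 'bcace' and 'eded':
       e  d  e  d
    0  0  0  0  0
  b 0  0  0  0  0
  c 0  0  0  0  0
  a 0  0  0  0  0
  c 0  0  0  0  0
  e 0  1  1  1  1
LCS: 'e'
LCS length = 1

1


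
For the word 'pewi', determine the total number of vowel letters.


Scanning each character of 'pewi':
  Position 1: 'p' -> consonant (running count: 0)
  Position 2: 'e' -> vowel (running count: 1)
  Position 3: 'w' -> consonant (running count: 1)
  Position 4: 'i' -> vowel (running count: 2)
Total vowels: 2

2


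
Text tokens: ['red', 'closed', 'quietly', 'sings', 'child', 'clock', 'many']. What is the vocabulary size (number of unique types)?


Listing all tokens and tracking unique types:
  Token 1: 'red' -> NEW (unique so far: 1)
  Token 2: 'closed' -> NEW (unique so far: 2)
  Token 3: 'quietly' -> NEW (unique so far: 3)
  Token 4: 'sings' -> NEW (unique so far: 4)
  Token 5: 'child' -> NEW (unique so far: 5)
  Token 6: 'clock' -> NEW (unique so far: 6)
  Token 7: 'many' -> NEW (unique so far: 7)
Unique types: ('child', 'clock', 'closed', 'many', 'quietly', 'red', 'sings')
Vocabulary size: 7

7


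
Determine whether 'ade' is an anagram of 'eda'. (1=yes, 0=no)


Sort characters of 'ade': 'ade'
Sort characters of 'eda': 'ade'
Sorted forms match -> they ARE anagrams
Result: 1

1


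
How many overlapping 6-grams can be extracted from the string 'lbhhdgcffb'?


String 'lbhhdgcffb' has length L = 10.
Number of overlapping n-grams = L - n + 1
Substituting: 10 - 6 + 1 = 5

5


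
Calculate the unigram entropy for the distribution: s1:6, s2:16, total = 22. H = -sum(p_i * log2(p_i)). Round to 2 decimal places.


Computing entropy H = -sum(p_i * log2(p_i)):
  s1: p = 6/22 = 0.2727, -p*log2(p) = 0.5112
  s2: p = 16/22 = 0.7273, -p*log2(p) = 0.3341
H = sum of terms = 0.8453
Rounded to 2 decimals: 0.85

0.85


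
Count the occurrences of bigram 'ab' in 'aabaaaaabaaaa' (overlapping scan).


Scanning 'aabaaaaabaaaa' for bigram 'ab':
  Position 0: 'aa' -> no
  Position 1: 'ab' -> MATCH
  Position 2: 'ba' -> no
  Position 3: 'aa' -> no
  Position 4: 'aa' -> no
  Position 5: 'aa' -> no
  Position 6: 'aa' -> no
  Position 7: 'ab' -> MATCH
  Position 8: 'ba' -> no
  Position 9: 'aa' -> no
  Position 10: 'aa' -> no
  Position 11: 'aa' -> no
Total matches: 2

2


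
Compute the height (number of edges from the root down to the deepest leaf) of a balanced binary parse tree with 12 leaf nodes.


In a balanced binary tree with n leaves the deepest leaf is ceil(log2(n)) edges below the root.
log2(12) = 3.5850
ceil(3.5850) = 4
height (edges) = 4

4


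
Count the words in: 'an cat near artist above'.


Counting words by splitting on spaces:
  Word 1: 'an'
  Word 2: 'cat'
  Word 3: 'near'
  Word 4: 'artist'
  Word 5: 'above'
Total words: 5

5


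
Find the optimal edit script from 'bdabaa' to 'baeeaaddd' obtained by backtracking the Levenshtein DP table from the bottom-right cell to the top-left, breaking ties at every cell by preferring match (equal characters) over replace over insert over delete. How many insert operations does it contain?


Edit distance = 6. Backtracking from cell (6, 9) with preference match > replace > insert > delete,
then listing the resulting alignment 'bdabaa' -> 'baeeaaddd' left to right:
  Step 1: keep 'b'
  Step 2: replace d->a
  Step 3: replace a->e
  Step 4: replace b->e
  Step 5: keep 'a'
  Step 6: keep 'a'
  Step 7: insert 'd' [insertion #1]
  Step 8: insert 'd' [insertion #2]
  Step 9: insert 'd' [insertion #3]
Total insertions: 3

3


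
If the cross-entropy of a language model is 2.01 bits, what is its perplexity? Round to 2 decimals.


Perplexity formula: PP = 2^H
H = 2.01
PP = 2^2.01
Decompose: 2^2.01 = 2^2 * 2^0.01
2^2 = 4, 2^0.01 ~ 1.0069556
PP ~ 4 * 1.0069556 = 4.0278224
Rounded to 2 decimals: 4.03

4.03


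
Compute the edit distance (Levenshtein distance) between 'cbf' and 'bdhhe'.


Building DP table for s1='cbf' (len 3) and s2='bdhhe' (len 5):
       b  d  h  h  e
    0  1  2  3  4  5
  c 1  1  2  3  4  5
  b 2  1  2  3  4  5
  f 3  2  2  3  4  5
Edit distance = dp[3][5] = 5

5


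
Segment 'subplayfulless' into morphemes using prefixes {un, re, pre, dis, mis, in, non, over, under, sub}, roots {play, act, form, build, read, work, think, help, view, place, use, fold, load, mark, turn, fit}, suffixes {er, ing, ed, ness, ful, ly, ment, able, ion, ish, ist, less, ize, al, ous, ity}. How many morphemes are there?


Segmenting 'subplayfulless' against the inventory:
  'sub' -> prefix (morpheme 1)
  'play' -> root (morpheme 2)
  'ful' -> suffix (morpheme 3)
  'less' -> suffix (morpheme 4)
Total morphemes: 4

4
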